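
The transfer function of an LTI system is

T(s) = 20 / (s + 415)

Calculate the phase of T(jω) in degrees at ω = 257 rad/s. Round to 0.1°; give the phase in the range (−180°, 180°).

-31.8°

Substitute s = j257:
Numerator: 20 = 20 + j0
Denominator: (j257) + 415 = 415 + j257
|N| = √(20² + 0²) ≈ 20, ∠N ≈ 0.00°
|D| = √(415² + 257²) ≈ 488.13, ∠D ≈ 31.77°
∠T = 0.00° − 31.77° = -31.77°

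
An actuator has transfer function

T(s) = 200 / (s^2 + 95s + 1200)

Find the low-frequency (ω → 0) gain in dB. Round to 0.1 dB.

T(0) = 200 / 1200 ≈ 0.16667
20 log₁₀(0.16667) ≈ -15.56 dB

-15.6 dB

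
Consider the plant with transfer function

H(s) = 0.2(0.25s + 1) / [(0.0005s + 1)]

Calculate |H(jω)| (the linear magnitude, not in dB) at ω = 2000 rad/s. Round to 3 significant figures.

70.7

At ω = 2000 rad/s:
zero (1 + j2000·0.25) = 1 + j500 → |·| ≈ 500, ∠ ≈ 89.89°
pole (1 + j2000·0.0005) = 1 + j1 → |·| ≈ 1.4142, ∠ ≈ 45.00°
|H| = 0.2 · 500 / (1.4142) ≈ 70.711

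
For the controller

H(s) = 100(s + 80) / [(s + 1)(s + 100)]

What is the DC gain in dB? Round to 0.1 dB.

H(0) = 100·80 / (1·100) = 80
20 log₁₀(80) ≈ 38.06 dB

38.1 dB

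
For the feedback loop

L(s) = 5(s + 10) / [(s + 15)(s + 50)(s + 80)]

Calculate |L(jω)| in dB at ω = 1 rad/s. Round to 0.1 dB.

At s = jω = j1:
zero (s+10): 10 + j1 → |·| = √(10²+1²) = √101 ≈ 10.05, ∠ = arctan(1/10) ≈ 5.71°
pole (s+15): 15 + j1 → |·| = √(15²+1²) = √226 ≈ 15.033, ∠ = arctan(1/15) ≈ 3.81°
pole (s+50): 50 + j1 → |·| = √(50²+1²) = √2501 ≈ 50.01, ∠ = arctan(1/50) ≈ 1.15°
pole (s+80): 80 + j1 → |·| = √(80²+1²) = √6401 ≈ 80.006, ∠ = arctan(1/80) ≈ 0.72°
|L| = 5 · 10.05 / 60149 ≈ 0.00083543
Gain = 20 log₁₀(0.00083543) ≈ -61.56 dB

-61.6 dB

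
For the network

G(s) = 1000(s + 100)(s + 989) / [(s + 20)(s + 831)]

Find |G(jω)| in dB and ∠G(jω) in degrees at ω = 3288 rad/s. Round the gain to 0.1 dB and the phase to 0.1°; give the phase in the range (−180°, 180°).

At s = jω = j3288:
zero (s+100): 100 + j3288 → |·| = √(100²+3288²) = √10820944 ≈ 3289.5, ∠ = arctan(3288/100) ≈ 88.26°
zero (s+989): 989 + j3288 → |·| = √(989²+3288²) = √11789065 ≈ 3433.5, ∠ = arctan(3288/989) ≈ 73.26°
pole (s+20): 20 + j3288 → |·| = √(20²+3288²) = √10811344 ≈ 3288.1, ∠ = arctan(3288/20) ≈ 89.65°
pole (s+831): 831 + j3288 → |·| = √(831²+3288²) = √11501505 ≈ 3391.4, ∠ = arctan(3288/831) ≈ 75.82°
|G| = 1000 · 1.1294e+07 / 1.1151e+07 ≈ 1012.8
Gain = 20 log₁₀(1012.8) ≈ 60.11 dB
∠G = 161.52° − 165.47° = -3.95°

60.1 dB, -4.0°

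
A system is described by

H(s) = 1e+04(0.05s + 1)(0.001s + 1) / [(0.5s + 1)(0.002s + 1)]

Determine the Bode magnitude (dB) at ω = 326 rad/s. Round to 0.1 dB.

58.9 dB

At ω = 326 rad/s:
zero (1 + j326·0.05) = 1 + j16.3 → |·| ≈ 16.331, ∠ ≈ 86.49°
zero (1 + j326·0.001) = 1 + j0.326 → |·| ≈ 1.0518, ∠ ≈ 18.06°
pole (1 + j326·0.5) = 1 + j163 → |·| ≈ 163, ∠ ≈ 89.65°
pole (1 + j326·0.002) = 1 + j0.652 → |·| ≈ 1.1938, ∠ ≈ 33.10°
|H| = 1e+04 · 16.331 · 1.0518 / (163 · 1.1938) ≈ 882.73
Gain = 20 log₁₀(882.73) ≈ 58.92 dB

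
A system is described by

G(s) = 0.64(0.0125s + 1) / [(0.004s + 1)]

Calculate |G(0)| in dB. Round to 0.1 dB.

-3.9 dB

G(0) = 0.64 · 1 / 1 = 0.64
20 log₁₀(0.64) ≈ -3.88 dB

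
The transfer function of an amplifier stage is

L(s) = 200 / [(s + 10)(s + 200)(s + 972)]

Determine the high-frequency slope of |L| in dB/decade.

-60 dB/decade

Each pole contributes −20 dB/decade at high frequency; each zero contributes +20 dB/decade.
Net: 0 zero(s) − 3 pole(s) → -60 dB/decade.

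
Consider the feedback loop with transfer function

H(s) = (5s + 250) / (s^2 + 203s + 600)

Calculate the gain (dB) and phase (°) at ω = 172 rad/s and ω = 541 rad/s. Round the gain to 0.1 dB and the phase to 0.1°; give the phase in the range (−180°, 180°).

Substitute s = j172:
Numerator: 5(j172) + 250 = 250 + j860
Denominator: (j172)^2 + 203(j172) + 600 = -28984 + j34916
|N| = √(250² + 860²) ≈ 895.6, ∠N ≈ 73.79°
|D| = √(28984² + 34916²) ≈ 45378, ∠D ≈ 129.70°
|H| = 895.6 / 45378 ≈ 0.019736
Gain = 20 log₁₀(0.019736) ≈ -34.09 dB
∠H = 73.79° − 129.70° = -55.91°

Substitute s = j541:
Numerator: 5(j541) + 250 = 250 + j2705
Denominator: (j541)^2 + 203(j541) + 600 = -292081 + j109823
|N| = √(250² + 2705²) ≈ 2716.5, ∠N ≈ 84.72°
|D| = √(292081² + 109823²) ≈ 3.1205e+05, ∠D ≈ 159.39°
|H| = 2716.5 / 3.1205e+05 ≈ 0.0087053
Gain = 20 log₁₀(0.0087053) ≈ -41.20 dB
∠H = 84.72° − 159.39° = -74.67°

ω = 172: -34.1 dB, -55.9°; ω = 541: -41.2 dB, -74.7°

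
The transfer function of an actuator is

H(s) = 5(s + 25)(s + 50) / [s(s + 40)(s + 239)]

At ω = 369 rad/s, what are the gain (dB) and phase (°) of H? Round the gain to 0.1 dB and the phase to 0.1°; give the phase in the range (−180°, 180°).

-38.8 dB, -62.5°

At s = jω = j369:
zero (s+25): 25 + j369 → |·| = √(25²+369²) = √136786 ≈ 369.85, ∠ = arctan(369/25) ≈ 86.12°
zero (s+50): 50 + j369 → |·| = √(50²+369²) = √138661 ≈ 372.37, ∠ = arctan(369/50) ≈ 82.28°
pole (s+40): 40 + j369 → |·| = √(40²+369²) = √137761 ≈ 371.16, ∠ = arctan(369/40) ≈ 83.81°
pole (s+239): 239 + j369 → |·| = √(239²+369²) = √193282 ≈ 439.64, ∠ = arctan(369/239) ≈ 57.07°
pole at origin: |s| = 369, ∠ = 90.00° (in denominator)
|H| = 5 · 1.3772e+05 / 6.0212e+07 ≈ 0.011436
Gain = 20 log₁₀(0.011436) ≈ -38.83 dB
∠H = 168.40° − 230.88° = -62.48°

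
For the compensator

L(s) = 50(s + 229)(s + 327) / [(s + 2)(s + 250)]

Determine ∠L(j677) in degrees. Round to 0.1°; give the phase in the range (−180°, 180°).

-24.0°

At s = jω = j677:
zero (s+229): 229 + j677 → |·| = √(229²+677²) = √510770 ≈ 714.68, ∠ = arctan(677/229) ≈ 71.31°
zero (s+327): 327 + j677 → |·| = √(327²+677²) = √565258 ≈ 751.84, ∠ = arctan(677/327) ≈ 64.22°
pole (s+2): 2 + j677 → |·| = √(2²+677²) = √458333 ≈ 677, ∠ = arctan(677/2) ≈ 89.83°
pole (s+250): 250 + j677 → |·| = √(250²+677²) = √520829 ≈ 721.68, ∠ = arctan(677/250) ≈ 69.73°
∠L = 135.53° − 159.56° = -24.03°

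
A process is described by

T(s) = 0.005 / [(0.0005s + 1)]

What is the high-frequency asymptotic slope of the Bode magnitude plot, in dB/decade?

Each pole contributes −20 dB/decade at high frequency; each zero contributes +20 dB/decade.
Net: 0 zero(s) − 1 pole(s) → -20 dB/decade.

-20 dB/decade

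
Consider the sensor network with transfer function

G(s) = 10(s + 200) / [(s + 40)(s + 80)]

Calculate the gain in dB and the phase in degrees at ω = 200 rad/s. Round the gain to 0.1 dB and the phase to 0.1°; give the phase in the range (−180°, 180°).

At s = jω = j200:
zero (s+200): 200 + j200 → |·| = √(200²+200²) = √80000 ≈ 282.84, ∠ = arctan(200/200) ≈ 45.00°
pole (s+40): 40 + j200 → |·| = √(40²+200²) = √41600 ≈ 203.96, ∠ = arctan(200/40) ≈ 78.69°
pole (s+80): 80 + j200 → |·| = √(80²+200²) = √46400 ≈ 215.41, ∠ = arctan(200/80) ≈ 68.20°
|G| = 10 · 282.84 / 43935 ≈ 0.064377
Gain = 20 log₁₀(0.064377) ≈ -23.83 dB
∠G = 45.00° − 146.89° = -101.89°

-23.8 dB, -101.9°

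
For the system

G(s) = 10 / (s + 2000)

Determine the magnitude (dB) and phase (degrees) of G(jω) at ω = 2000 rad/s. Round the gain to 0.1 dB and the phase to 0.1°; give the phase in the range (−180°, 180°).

Substitute s = j2000:
Numerator: 10 = 10 + j0
Denominator: (j2000) + 2000 = 2000 + j2000
|N| = √(10² + 0²) ≈ 10, ∠N ≈ 0.00°
|D| = √(2000² + 2000²) ≈ 2828.4, ∠D ≈ 45.00°
|G| = 10 / 2828.4 ≈ 0.0035356
Gain = 20 log₁₀(0.0035356) ≈ -49.03 dB
∠G = 0.00° − 45.00° = -45.00°

-49.0 dB, -45.0°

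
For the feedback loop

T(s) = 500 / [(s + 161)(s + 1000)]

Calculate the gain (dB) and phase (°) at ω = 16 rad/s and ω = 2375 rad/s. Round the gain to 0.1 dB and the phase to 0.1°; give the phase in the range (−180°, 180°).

At s = jω = j16:
pole (s+161): 161 + j16 → |·| = √(161²+16²) = √26177 ≈ 161.79, ∠ = arctan(16/161) ≈ 5.68°
pole (s+1000): 1000 + j16 → |·| = √(1000²+16²) = √1000256 ≈ 1000.1, ∠ = arctan(16/1000) ≈ 0.92°
|T| = 500 / 1.6181e+05 ≈ 0.00309
Gain = 20 log₁₀(0.00309) ≈ -50.20 dB
∠T = 0.00° − 6.60° = -6.60°

At s = jω = j2375:
pole (s+161): 161 + j2375 → |·| = √(161²+2375²) = √5666546 ≈ 2380.5, ∠ = arctan(2375/161) ≈ 86.12°
pole (s+1000): 1000 + j2375 → |·| = √(1000²+2375²) = √6640625 ≈ 2576.9, ∠ = arctan(2375/1000) ≈ 67.17°
|T| = 500 / 6.1343e+06 ≈ 8.1509e-05
Gain = 20 log₁₀(8.1509e-05) ≈ -81.78 dB
∠T = 0.00° − 153.29° = -153.29°

ω = 16: -50.2 dB, -6.6°; ω = 2375: -81.8 dB, -153.3°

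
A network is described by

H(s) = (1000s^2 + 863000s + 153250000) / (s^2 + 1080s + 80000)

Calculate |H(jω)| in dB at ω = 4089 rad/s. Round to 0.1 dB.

59.9 dB

Substitute s = j4089:
Numerator: 1000(j4089)^2 + 863000(j4089) + 153250000 = -16566671000 + j3528807000
Denominator: (j4089)^2 + 1080(j4089) + 80000 = -16639921 + j4416120
|N| = √(16566671000² + 3528807000²) ≈ 1.6938e+10, ∠N ≈ 167.98°
|D| = √(16639921² + 4416120²) ≈ 1.7216e+07, ∠D ≈ 165.14°
|H| = 1.6938e+10 / 1.7216e+07 ≈ 983.85
Gain = 20 log₁₀(983.85) ≈ 59.86 dB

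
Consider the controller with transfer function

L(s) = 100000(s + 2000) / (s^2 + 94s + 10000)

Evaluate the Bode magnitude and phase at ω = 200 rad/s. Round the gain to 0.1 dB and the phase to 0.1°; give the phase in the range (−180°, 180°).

75.1 dB, -142.2°

At s = jω = j200:
zero (s+2000): 2000 + j200 → |·| = √(2000²+200²) = √4040000 ≈ 2010, ∠ = arctan(200/2000) ≈ 5.71°
quadratic: (j200)² + 94·j200 + 10000 = -30000 + j18800 → |·| ≈ 35404, ∠ ≈ 147.93°
|L| = 100000 · 2010 / 35404 ≈ 5677.3
Gain = 20 log₁₀(5677.3) ≈ 75.08 dB
∠L = 5.71° − 147.93° = -142.22°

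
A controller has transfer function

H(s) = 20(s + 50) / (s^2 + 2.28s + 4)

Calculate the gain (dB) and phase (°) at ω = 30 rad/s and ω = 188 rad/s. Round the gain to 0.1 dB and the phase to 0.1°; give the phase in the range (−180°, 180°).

At s = jω = j30:
zero (s+50): 50 + j30 → |·| = √(50²+30²) = √3400 ≈ 58.31, ∠ = arctan(30/50) ≈ 30.96°
quadratic: (j30)² + 2.28·j30 + 4 = -896 + j68.4 → |·| ≈ 898.61, ∠ ≈ 175.63°
|H| = 20 · 58.31 / 898.61 ≈ 1.2978
Gain = 20 log₁₀(1.2978) ≈ 2.26 dB
∠H = 30.96° − 175.63° = -144.67°

At s = jω = j188:
zero (s+50): 50 + j188 → |·| = √(50²+188²) = √37844 ≈ 194.54, ∠ = arctan(188/50) ≈ 75.11°
quadratic: (j188)² + 2.28·j188 + 4 = -35340 + j428.64 → |·| ≈ 35343, ∠ ≈ 179.31°
|H| = 20 · 194.54 / 35343 ≈ 0.11009
Gain = 20 log₁₀(0.11009) ≈ -19.17 dB
∠H = 75.11° − 179.31° = -104.20°

ω = 30: 2.3 dB, -144.7°; ω = 188: -19.2 dB, -104.2°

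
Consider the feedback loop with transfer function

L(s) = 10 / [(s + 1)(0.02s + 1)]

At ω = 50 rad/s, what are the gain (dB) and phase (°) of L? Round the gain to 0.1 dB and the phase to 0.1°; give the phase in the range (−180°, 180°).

-17.0 dB, -133.9°

At ω = 50 rad/s:
pole (1 + j50·1) = 1 + j50 → |·| ≈ 50.01, ∠ ≈ 88.85°
pole (1 + j50·0.02) = 1 + j1 → |·| ≈ 1.4142, ∠ ≈ 45.00°
|L| = 10 · 1 / (50.01 · 1.4142) ≈ 0.14139
Gain = 20 log₁₀(0.14139) ≈ -16.99 dB
∠L = (0°) − (88.85° + 45.00°) = -133.85°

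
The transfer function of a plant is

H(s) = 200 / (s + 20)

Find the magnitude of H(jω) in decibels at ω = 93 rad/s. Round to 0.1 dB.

6.5 dB

At s = jω = j93:
pole (s+20): 20 + j93 → |·| = √(20²+93²) = √9049 ≈ 95.126, ∠ = arctan(93/20) ≈ 77.86°
|H| = 200 / 95.126 ≈ 2.1025
Gain = 20 log₁₀(2.1025) ≈ 6.45 dB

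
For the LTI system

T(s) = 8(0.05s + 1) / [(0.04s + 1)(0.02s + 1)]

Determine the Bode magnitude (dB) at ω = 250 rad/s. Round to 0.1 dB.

5.8 dB

At ω = 250 rad/s:
zero (1 + j250·0.05) = 1 + j12.5 → |·| ≈ 12.54, ∠ ≈ 85.43°
pole (1 + j250·0.04) = 1 + j10 → |·| ≈ 10.05, ∠ ≈ 84.29°
pole (1 + j250·0.02) = 1 + j5 → |·| ≈ 5.099, ∠ ≈ 78.69°
|T| = 8 · 12.54 / (10.05 · 5.099) ≈ 1.9577
Gain = 20 log₁₀(1.9577) ≈ 5.83 dB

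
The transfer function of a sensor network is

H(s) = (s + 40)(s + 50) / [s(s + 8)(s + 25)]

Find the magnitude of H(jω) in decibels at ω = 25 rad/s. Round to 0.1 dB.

-18.9 dB

At s = jω = j25:
zero (s+40): 40 + j25 → |·| = √(40²+25²) = √2225 ≈ 47.17, ∠ = arctan(25/40) ≈ 32.01°
zero (s+50): 50 + j25 → |·| = √(50²+25²) = √3125 ≈ 55.902, ∠ = arctan(25/50) ≈ 26.57°
pole (s+8): 8 + j25 → |·| = √(8²+25²) = √689 ≈ 26.249, ∠ = arctan(25/8) ≈ 72.26°
pole (s+25): 25 + j25 → |·| = √(25²+25²) = √1250 ≈ 35.355, ∠ = arctan(25/25) ≈ 45.00°
pole at origin: |s| = 25, ∠ = 90.00° (in denominator)
|H| = 1 · 2636.9 / 23201 ≈ 0.11365
Gain = 20 log₁₀(0.11365) ≈ -18.89 dB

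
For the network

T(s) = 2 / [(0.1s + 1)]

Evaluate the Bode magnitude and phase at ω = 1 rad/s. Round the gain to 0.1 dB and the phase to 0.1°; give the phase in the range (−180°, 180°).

At ω = 1 rad/s:
pole (1 + j1·0.1) = 1 + j0.1 → |·| ≈ 1.005, ∠ ≈ 5.71°
|T| = 2 · 1 / (1.005) ≈ 1.99
Gain = 20 log₁₀(1.99) ≈ 5.98 dB
∠T = (0°) − (5.71°) = -5.71°

6.0 dB, -5.7°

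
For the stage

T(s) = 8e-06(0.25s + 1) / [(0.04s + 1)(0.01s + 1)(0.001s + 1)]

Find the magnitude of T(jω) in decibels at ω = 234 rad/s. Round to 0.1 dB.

At ω = 234 rad/s:
zero (1 + j234·0.25) = 1 + j58.5 → |·| ≈ 58.509, ∠ ≈ 89.02°
pole (1 + j234·0.04) = 1 + j9.36 → |·| ≈ 9.4133, ∠ ≈ 83.90°
pole (1 + j234·0.01) = 1 + j2.34 → |·| ≈ 2.5447, ∠ ≈ 66.86°
pole (1 + j234·0.001) = 1 + j0.234 → |·| ≈ 1.027, ∠ ≈ 13.17°
|T| = 8e-06 · 58.509 / (9.4133 · 2.5447 · 1.027) ≈ 1.9027e-05
Gain = 20 log₁₀(1.9027e-05) ≈ -94.41 dB

-94.4 dB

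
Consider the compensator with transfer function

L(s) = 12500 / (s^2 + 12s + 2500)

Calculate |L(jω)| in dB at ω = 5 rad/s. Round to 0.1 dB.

14.1 dB

At s = jω = j5:
quadratic: (j5)² + 12·j5 + 2500 = 2475 + j60 → |·| ≈ 2475.7, ∠ ≈ 1.39°
|L| = 12500 / 2475.7 ≈ 5.0491
Gain = 20 log₁₀(5.0491) ≈ 14.06 dB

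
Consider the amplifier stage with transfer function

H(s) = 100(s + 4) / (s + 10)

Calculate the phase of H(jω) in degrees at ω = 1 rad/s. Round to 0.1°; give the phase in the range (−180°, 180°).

At s = jω = j1:
zero (s+4): 4 + j1 → |·| = √(4²+1²) = √17 ≈ 4.1231, ∠ = arctan(1/4) ≈ 14.04°
pole (s+10): 10 + j1 → |·| = √(10²+1²) = √101 ≈ 10.05, ∠ = arctan(1/10) ≈ 5.71°
∠H = 14.04° − 5.71° = 8.33°

8.3°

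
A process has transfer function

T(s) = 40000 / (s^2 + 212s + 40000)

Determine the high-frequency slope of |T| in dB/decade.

Each pole contributes −20 dB/decade at high frequency; each zero contributes +20 dB/decade.
Net: 0 zero(s) − 2 pole(s) → -40 dB/decade.

-40 dB/decade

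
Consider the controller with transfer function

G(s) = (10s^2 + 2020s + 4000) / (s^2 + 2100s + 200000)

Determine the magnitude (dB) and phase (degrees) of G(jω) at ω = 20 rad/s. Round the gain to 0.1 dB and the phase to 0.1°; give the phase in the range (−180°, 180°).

Substitute s = j20:
Numerator: 10(j20)^2 + 2020(j20) + 4000 = 0 + j40400
Denominator: (j20)^2 + 2100(j20) + 200000 = 199600 + j42000
|N| = √(0² + 40400²) ≈ 40400, ∠N ≈ 90.00°
|D| = √(199600² + 42000²) ≈ 2.0397e+05, ∠D ≈ 11.88°
|G| = 40400 / 2.0397e+05 ≈ 0.19807
Gain = 20 log₁₀(0.19807) ≈ -14.06 dB
∠G = 90.00° − 11.88° = 78.12°

-14.1 dB, 78.1°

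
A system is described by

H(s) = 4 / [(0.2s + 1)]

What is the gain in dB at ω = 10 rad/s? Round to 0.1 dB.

At ω = 10 rad/s:
pole (1 + j10·0.2) = 1 + j2 → |·| ≈ 2.2361, ∠ ≈ 63.43°
|H| = 4 · 1 / (2.2361) ≈ 1.7888
Gain = 20 log₁₀(1.7888) ≈ 5.05 dB

5.1 dB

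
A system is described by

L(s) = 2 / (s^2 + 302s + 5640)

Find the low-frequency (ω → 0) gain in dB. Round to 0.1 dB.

L(0) = 2 / 5640 ≈ 0.00035461
20 log₁₀(0.00035461) ≈ -69.00 dB

-69.0 dB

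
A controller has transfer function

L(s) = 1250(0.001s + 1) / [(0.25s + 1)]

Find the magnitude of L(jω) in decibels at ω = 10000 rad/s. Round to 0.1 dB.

At ω = 10000 rad/s:
zero (1 + j10000·0.001) = 1 + j10 → |·| ≈ 10.05, ∠ ≈ 84.29°
pole (1 + j10000·0.25) = 1 + j2500 → |·| ≈ 2500, ∠ ≈ 89.98°
|L| = 1250 · 10.05 / (2500) ≈ 5.025
Gain = 20 log₁₀(5.025) ≈ 14.02 dB

14.0 dB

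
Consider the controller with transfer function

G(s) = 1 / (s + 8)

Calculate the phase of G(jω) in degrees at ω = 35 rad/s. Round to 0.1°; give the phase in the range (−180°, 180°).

Substitute s = j35:
Numerator: 1 = 1 + j0
Denominator: (j35) + 8 = 8 + j35
|N| = √(1² + 0²) ≈ 1, ∠N ≈ 0.00°
|D| = √(8² + 35²) ≈ 35.903, ∠D ≈ 77.12°
∠G = 0.00° − 77.12° = -77.12°

-77.1°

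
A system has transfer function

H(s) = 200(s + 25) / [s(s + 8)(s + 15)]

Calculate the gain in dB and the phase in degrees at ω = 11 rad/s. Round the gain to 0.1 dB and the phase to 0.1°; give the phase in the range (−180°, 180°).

5.9 dB, -156.5°

At s = jω = j11:
zero (s+25): 25 + j11 → |·| = √(25²+11²) = √746 ≈ 27.313, ∠ = arctan(11/25) ≈ 23.75°
pole (s+8): 8 + j11 → |·| = √(8²+11²) = √185 ≈ 13.601, ∠ = arctan(11/8) ≈ 53.97°
pole (s+15): 15 + j11 → |·| = √(15²+11²) = √346 ≈ 18.601, ∠ = arctan(11/15) ≈ 36.25°
pole at origin: |s| = 11, ∠ = 90.00° (in denominator)
|H| = 200 · 27.313 / 2782.9 ≈ 1.9629
Gain = 20 log₁₀(1.9629) ≈ 5.86 dB
∠H = 23.75° − 180.22° = -156.47°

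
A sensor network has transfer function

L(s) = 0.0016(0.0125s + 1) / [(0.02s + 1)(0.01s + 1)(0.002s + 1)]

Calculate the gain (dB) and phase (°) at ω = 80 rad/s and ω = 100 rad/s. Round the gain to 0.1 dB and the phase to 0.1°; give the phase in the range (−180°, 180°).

At ω = 80 rad/s:
zero (1 + j80·0.0125) = 1 + j1 → |·| ≈ 1.4142, ∠ ≈ 45.00°
pole (1 + j80·0.02) = 1 + j1.6 → |·| ≈ 1.8868, ∠ ≈ 57.99°
pole (1 + j80·0.01) = 1 + j0.8 → |·| ≈ 1.2806, ∠ ≈ 38.66°
pole (1 + j80·0.002) = 1 + j0.16 → |·| ≈ 1.0127, ∠ ≈ 9.09°
|L| = 0.0016 · 1.4142 / (1.8868 · 1.2806 · 1.0127) ≈ 0.00092472
Gain = 20 log₁₀(0.00092472) ≈ -60.68 dB
∠L = (45.00°) − (57.99° + 38.66° + 9.09°) = -60.74°

At ω = 100 rad/s:
zero (1 + j100·0.0125) = 1 + j1.25 → |·| ≈ 1.6008, ∠ ≈ 51.34°
pole (1 + j100·0.02) = 1 + j2 → |·| ≈ 2.2361, ∠ ≈ 63.43°
pole (1 + j100·0.01) = 1 + j1 → |·| ≈ 1.4142, ∠ ≈ 45.00°
pole (1 + j100·0.002) = 1 + j0.2 → |·| ≈ 1.0198, ∠ ≈ 11.31°
|L| = 0.0016 · 1.6008 / (2.2361 · 1.4142 · 1.0198) ≈ 0.00079422
Gain = 20 log₁₀(0.00079422) ≈ -62.00 dB
∠L = (51.34°) − (63.43° + 45.00° + 11.31°) = -68.40°

ω = 80: -60.7 dB, -60.7°; ω = 100: -62.0 dB, -68.4°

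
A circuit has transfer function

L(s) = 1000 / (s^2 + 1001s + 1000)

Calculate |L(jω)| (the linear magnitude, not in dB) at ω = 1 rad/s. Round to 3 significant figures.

Substitute s = j1:
Numerator: 1000 = 1000 + j0
Denominator: (j1)^2 + 1001(j1) + 1000 = 999 + j1001
|N| = √(1000² + 0²) ≈ 1000, ∠N ≈ 0.00°
|D| = √(999² + 1001²) ≈ 1414.2, ∠D ≈ 45.06°
|L| = 1000 / 1414.2 ≈ 0.70711

0.707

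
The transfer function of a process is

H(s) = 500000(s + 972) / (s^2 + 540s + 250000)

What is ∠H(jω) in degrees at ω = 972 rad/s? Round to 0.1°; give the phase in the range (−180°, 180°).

-97.9°

At s = jω = j972:
zero (s+972): 972 + j972 → |·| = √(972²+972²) = √1889568 ≈ 1374.6, ∠ = arctan(972/972) ≈ 45.00°
quadratic: (j972)² + 540·j972 + 250000 = -694784 + j524880 → |·| ≈ 8.7076e+05, ∠ ≈ 142.93°
∠H = 45.00° − 142.93° = -97.93°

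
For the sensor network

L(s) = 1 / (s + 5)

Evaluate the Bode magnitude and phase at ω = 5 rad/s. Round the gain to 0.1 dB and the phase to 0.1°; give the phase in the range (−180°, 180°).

Substitute s = j5:
Numerator: 1 = 1 + j0
Denominator: (j5) + 5 = 5 + j5
|N| = √(1² + 0²) ≈ 1, ∠N ≈ 0.00°
|D| = √(5² + 5²) ≈ 7.0711, ∠D ≈ 45.00°
|L| = 1 / 7.0711 ≈ 0.14142
Gain = 20 log₁₀(0.14142) ≈ -16.99 dB
∠L = 0.00° − 45.00° = -45.00°

-17.0 dB, -45.0°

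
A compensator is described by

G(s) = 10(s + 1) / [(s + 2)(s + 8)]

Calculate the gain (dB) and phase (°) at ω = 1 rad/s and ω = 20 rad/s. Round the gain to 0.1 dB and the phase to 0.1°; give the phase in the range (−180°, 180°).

ω = 1: -2.1 dB, 11.3°; ω = 20: -6.7 dB, -65.4°

At s = jω = j1:
zero (s+1): 1 + j1 → |·| = √(1²+1²) = √2 ≈ 1.4142, ∠ = arctan(1/1) ≈ 45.00°
pole (s+2): 2 + j1 → |·| = √(2²+1²) = √5 ≈ 2.2361, ∠ = arctan(1/2) ≈ 26.57°
pole (s+8): 8 + j1 → |·| = √(8²+1²) = √65 ≈ 8.0623, ∠ = arctan(1/8) ≈ 7.13°
|G| = 10 · 1.4142 / 18.028 ≈ 0.78445
Gain = 20 log₁₀(0.78445) ≈ -2.11 dB
∠G = 45.00° − 33.70° = 11.30°

At s = jω = j20:
zero (s+1): 1 + j20 → |·| = √(1²+20²) = √401 ≈ 20.025, ∠ = arctan(20/1) ≈ 87.14°
pole (s+2): 2 + j20 → |·| = √(2²+20²) = √404 ≈ 20.1, ∠ = arctan(20/2) ≈ 84.29°
pole (s+8): 8 + j20 → |·| = √(8²+20²) = √464 ≈ 21.541, ∠ = arctan(20/8) ≈ 68.20°
|G| = 10 · 20.025 / 432.97 ≈ 0.4625
Gain = 20 log₁₀(0.4625) ≈ -6.70 dB
∠G = 87.14° − 152.49° = -65.35°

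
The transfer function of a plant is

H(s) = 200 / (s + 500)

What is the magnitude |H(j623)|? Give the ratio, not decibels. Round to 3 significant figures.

At s = jω = j623:
pole (s+500): 500 + j623 → |·| = √(500²+623²) = √638129 ≈ 798.83, ∠ = arctan(623/500) ≈ 51.25°
|H| = 200 / 798.83 ≈ 0.25037

0.250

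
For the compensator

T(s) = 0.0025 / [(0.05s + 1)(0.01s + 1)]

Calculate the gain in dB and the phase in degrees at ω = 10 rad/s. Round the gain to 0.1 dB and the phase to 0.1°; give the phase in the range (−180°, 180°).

At ω = 10 rad/s:
pole (1 + j10·0.05) = 1 + j0.5 → |·| ≈ 1.118, ∠ ≈ 26.57°
pole (1 + j10·0.01) = 1 + j0.1 → |·| ≈ 1.005, ∠ ≈ 5.71°
|T| = 0.0025 · 1 / (1.118 · 1.005) ≈ 0.002225
Gain = 20 log₁₀(0.002225) ≈ -53.05 dB
∠T = (0°) − (26.57° + 5.71°) = -32.28°

-53.1 dB, -32.3°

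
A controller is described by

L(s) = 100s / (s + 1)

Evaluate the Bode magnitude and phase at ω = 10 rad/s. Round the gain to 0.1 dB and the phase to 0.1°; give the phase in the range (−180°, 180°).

40.0 dB, 5.7°

At s = jω = j10:
zero at origin: s = j10 → |·| = 10, ∠ = 90.00°
pole (s+1): 1 + j10 → |·| = √(1²+10²) = √101 ≈ 10.05, ∠ = arctan(10/1) ≈ 84.29°
|L| = 100 · 10 / 10.05 ≈ 99.502
Gain = 20 log₁₀(99.502) ≈ 39.96 dB
∠L = 90.00° − 84.29° = 5.71°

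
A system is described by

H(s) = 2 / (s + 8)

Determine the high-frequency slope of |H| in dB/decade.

-20 dB/decade

Each pole contributes −20 dB/decade at high frequency; each zero contributes +20 dB/decade.
Net: 0 zero(s) − 1 pole(s) → -20 dB/decade.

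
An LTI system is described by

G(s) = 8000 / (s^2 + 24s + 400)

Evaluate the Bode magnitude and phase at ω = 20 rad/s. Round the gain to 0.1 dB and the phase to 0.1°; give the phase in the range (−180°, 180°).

At s = jω = j20:
quadratic: (j20)² + 24·j20 + 400 = 0 + j480 → |·| ≈ 480, ∠ ≈ 90.00°
|G| = 8000 / 480 ≈ 16.667
Gain = 20 log₁₀(16.667) ≈ 24.44 dB
∠G = 0.00° − 90.00° = -90.00°

24.4 dB, -90.0°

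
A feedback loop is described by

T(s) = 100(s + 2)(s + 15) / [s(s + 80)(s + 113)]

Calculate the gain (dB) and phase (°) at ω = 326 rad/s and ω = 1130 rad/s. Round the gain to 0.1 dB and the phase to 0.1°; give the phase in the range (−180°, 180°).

At s = jω = j326:
zero (s+2): 2 + j326 → |·| = √(2²+326²) = √106280 ≈ 326.01, ∠ = arctan(326/2) ≈ 89.65°
zero (s+15): 15 + j326 → |·| = √(15²+326²) = √106501 ≈ 326.34, ∠ = arctan(326/15) ≈ 87.37°
pole (s+80): 80 + j326 → |·| = √(80²+326²) = √112676 ≈ 335.67, ∠ = arctan(326/80) ≈ 76.21°
pole (s+113): 113 + j326 → |·| = √(113²+326²) = √119045 ≈ 345.03, ∠ = arctan(326/113) ≈ 70.88°
pole at origin: |s| = 326, ∠ = 90.00° (in denominator)
|T| = 100 · 1.0639e+05 / 3.7756e+07 ≈ 0.28178
Gain = 20 log₁₀(0.28178) ≈ -11.00 dB
∠T = 177.02° − 237.09° = -60.07°

At s = jω = j1130:
zero (s+2): 2 + j1130 → |·| = √(2²+1130²) = √1276904 ≈ 1130, ∠ = arctan(1130/2) ≈ 89.90°
zero (s+15): 15 + j1130 → |·| = √(15²+1130²) = √1277125 ≈ 1130.1, ∠ = arctan(1130/15) ≈ 89.24°
pole (s+80): 80 + j1130 → |·| = √(80²+1130²) = √1283300 ≈ 1132.8, ∠ = arctan(1130/80) ≈ 85.95°
pole (s+113): 113 + j1130 → |·| = √(113²+1130²) = √1289669 ≈ 1135.6, ∠ = arctan(1130/113) ≈ 84.29°
pole at origin: |s| = 1130, ∠ = 90.00° (in denominator)
|T| = 100 · 1.277e+06 / 1.4536e+09 ≈ 0.087851
Gain = 20 log₁₀(0.087851) ≈ -21.13 dB
∠T = 179.14° − 260.24° = -81.10°

ω = 326: -11.0 dB, -60.1°; ω = 1130: -21.1 dB, -81.1°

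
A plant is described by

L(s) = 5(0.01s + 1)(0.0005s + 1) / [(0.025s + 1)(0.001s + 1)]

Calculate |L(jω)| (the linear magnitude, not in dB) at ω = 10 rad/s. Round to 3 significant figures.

At ω = 10 rad/s:
zero (1 + j10·0.01) = 1 + j0.1 → |·| ≈ 1.005, ∠ ≈ 5.71°
zero (1 + j10·0.0005) = 1 + j0.005 → |·| ≈ 1, ∠ ≈ 0.29°
pole (1 + j10·0.025) = 1 + j0.25 → |·| ≈ 1.0308, ∠ ≈ 14.04°
pole (1 + j10·0.001) = 1 + j0.01 → |·| ≈ 1, ∠ ≈ 0.57°
|L| = 5 · 1.005 · 1 / (1.0308 · 1) ≈ 4.8749

4.87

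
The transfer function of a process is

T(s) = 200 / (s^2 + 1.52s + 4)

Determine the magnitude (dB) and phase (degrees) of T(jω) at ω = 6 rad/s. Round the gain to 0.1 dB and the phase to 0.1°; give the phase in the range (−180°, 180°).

At s = jω = j6:
quadratic: (j6)² + 1.52·j6 + 4 = -32 + j9.12 → |·| ≈ 33.274, ∠ ≈ 164.09°
|T| = 200 / 33.274 ≈ 6.0107
Gain = 20 log₁₀(6.0107) ≈ 15.58 dB
∠T = 0.00° − 164.09° = -164.09°

15.6 dB, -164.1°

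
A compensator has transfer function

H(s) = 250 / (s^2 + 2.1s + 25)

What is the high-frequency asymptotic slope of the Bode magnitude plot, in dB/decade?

Each pole contributes −20 dB/decade at high frequency; each zero contributes +20 dB/decade.
Net: 0 zero(s) − 2 pole(s) → -40 dB/decade.

-40 dB/decade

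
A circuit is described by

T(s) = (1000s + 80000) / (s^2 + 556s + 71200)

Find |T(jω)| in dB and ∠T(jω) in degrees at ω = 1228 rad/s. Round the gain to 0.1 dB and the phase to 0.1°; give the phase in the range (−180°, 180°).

-2.2 dB, -68.3°

Substitute s = j1228:
Numerator: 1000(j1228) + 80000 = 80000 + j1228000
Denominator: (j1228)^2 + 556(j1228) + 71200 = -1436784 + j682768
|N| = √(80000² + 1228000²) ≈ 1.2306e+06, ∠N ≈ 86.27°
|D| = √(1436784² + 682768²) ≈ 1.5908e+06, ∠D ≈ 154.58°
|T| = 1.2306e+06 / 1.5908e+06 ≈ 0.77357
Gain = 20 log₁₀(0.77357) ≈ -2.23 dB
∠T = 86.27° − 154.58° = -68.31°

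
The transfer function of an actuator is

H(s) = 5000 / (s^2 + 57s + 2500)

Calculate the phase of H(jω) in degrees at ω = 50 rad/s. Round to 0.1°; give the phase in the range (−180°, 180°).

-90.0°

At s = jω = j50:
quadratic: (j50)² + 57·j50 + 2500 = 0 + j2850 → |·| ≈ 2850, ∠ ≈ 90.00°
∠H = 0.00° − 90.00° = -90.00°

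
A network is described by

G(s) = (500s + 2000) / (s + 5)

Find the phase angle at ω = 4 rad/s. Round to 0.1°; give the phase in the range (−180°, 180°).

6.3°

Substitute s = j4:
Numerator: 500(j4) + 2000 = 2000 + j2000
Denominator: (j4) + 5 = 5 + j4
|N| = √(2000² + 2000²) ≈ 2828.4, ∠N ≈ 45.00°
|D| = √(5² + 4²) ≈ 6.4031, ∠D ≈ 38.66°
∠G = 45.00° − 38.66° = 6.34°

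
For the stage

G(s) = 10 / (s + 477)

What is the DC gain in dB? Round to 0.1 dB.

G(0) = 10 / (477) ≈ 0.020964
20 log₁₀(0.020964) ≈ -33.57 dB

-33.6 dB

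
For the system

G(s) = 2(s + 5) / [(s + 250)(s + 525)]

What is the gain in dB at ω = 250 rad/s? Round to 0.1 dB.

-52.3 dB

At s = jω = j250:
zero (s+5): 5 + j250 → |·| = √(5²+250²) = √62525 ≈ 250.05, ∠ = arctan(250/5) ≈ 88.85°
pole (s+250): 250 + j250 → |·| = √(250²+250²) = √125000 ≈ 353.55, ∠ = arctan(250/250) ≈ 45.00°
pole (s+525): 525 + j250 → |·| = √(525²+250²) = √338125 ≈ 581.49, ∠ = arctan(250/525) ≈ 25.46°
|G| = 2 · 250.05 / 2.0559e+05 ≈ 0.0024325
Gain = 20 log₁₀(0.0024325) ≈ -52.28 dB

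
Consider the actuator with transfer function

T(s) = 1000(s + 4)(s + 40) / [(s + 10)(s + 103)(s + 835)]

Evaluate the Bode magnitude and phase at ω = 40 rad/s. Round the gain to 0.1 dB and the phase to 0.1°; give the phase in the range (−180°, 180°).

-4.5 dB, 29.4°

At s = jω = j40:
zero (s+4): 4 + j40 → |·| = √(4²+40²) = √1616 ≈ 40.2, ∠ = arctan(40/4) ≈ 84.29°
zero (s+40): 40 + j40 → |·| = √(40²+40²) = √3200 ≈ 56.569, ∠ = arctan(40/40) ≈ 45.00°
pole (s+10): 10 + j40 → |·| = √(10²+40²) = √1700 ≈ 41.231, ∠ = arctan(40/10) ≈ 75.96°
pole (s+103): 103 + j40 → |·| = √(103²+40²) = √12209 ≈ 110.49, ∠ = arctan(40/103) ≈ 21.22°
pole (s+835): 835 + j40 → |·| = √(835²+40²) = √698825 ≈ 835.96, ∠ = arctan(40/835) ≈ 2.74°
|T| = 1000 · 2274.1 / 3.8083e+06 ≈ 0.59714
Gain = 20 log₁₀(0.59714) ≈ -4.48 dB
∠T = 129.29° − 99.92° = 29.37°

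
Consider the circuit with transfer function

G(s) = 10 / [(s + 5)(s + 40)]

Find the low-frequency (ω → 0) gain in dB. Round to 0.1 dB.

-26.0 dB

G(0) = 10 / (5·40) = 0.05
20 log₁₀(0.05) ≈ -26.02 dB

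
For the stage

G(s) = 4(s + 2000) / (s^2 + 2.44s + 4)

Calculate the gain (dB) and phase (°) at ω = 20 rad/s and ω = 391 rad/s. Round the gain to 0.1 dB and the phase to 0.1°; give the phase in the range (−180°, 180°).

At s = jω = j20:
zero (s+2000): 2000 + j20 → |·| = √(2000²+20²) = √4000400 ≈ 2000.1, ∠ = arctan(20/2000) ≈ 0.57°
quadratic: (j20)² + 2.44·j20 + 4 = -396 + j48.8 → |·| ≈ 399, ∠ ≈ 172.97°
|G| = 4 · 2000.1 / 399 ≈ 20.051
Gain = 20 log₁₀(20.051) ≈ 26.04 dB
∠G = 0.57° − 172.97° = -172.40°

At s = jω = j391:
zero (s+2000): 2000 + j391 → |·| = √(2000²+391²) = √4152881 ≈ 2037.9, ∠ = arctan(391/2000) ≈ 11.06°
quadratic: (j391)² + 2.44·j391 + 4 = -152877 + j954.04 → |·| ≈ 1.5288e+05, ∠ ≈ 179.64°
|G| = 4 · 2037.9 / 1.5288e+05 ≈ 0.05332
Gain = 20 log₁₀(0.05332) ≈ -25.46 dB
∠G = 11.06° − 179.64° = -168.58°

ω = 20: 26.0 dB, -172.4°; ω = 391: -25.5 dB, -168.6°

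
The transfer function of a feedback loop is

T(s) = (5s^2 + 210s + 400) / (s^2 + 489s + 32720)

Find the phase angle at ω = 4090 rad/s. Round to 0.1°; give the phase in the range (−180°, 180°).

6.2°

Substitute s = j4090:
Numerator: 5(j4090)^2 + 210(j4090) + 400 = -83640100 + j858900
Denominator: (j4090)^2 + 489(j4090) + 32720 = -16695380 + j2000010
|N| = √(83640100² + 858900²) ≈ 8.3645e+07, ∠N ≈ 179.41°
|D| = √(16695380² + 2000010²) ≈ 1.6815e+07, ∠D ≈ 173.17°
∠T = 179.41° − 173.17° = 6.24°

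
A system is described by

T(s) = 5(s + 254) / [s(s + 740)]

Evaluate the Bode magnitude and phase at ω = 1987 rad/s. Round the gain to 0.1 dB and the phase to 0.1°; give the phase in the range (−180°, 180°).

At s = jω = j1987:
zero (s+254): 254 + j1987 → |·| = √(254²+1987²) = √4012685 ≈ 2003.2, ∠ = arctan(1987/254) ≈ 82.72°
pole (s+740): 740 + j1987 → |·| = √(740²+1987²) = √4495769 ≈ 2120.3, ∠ = arctan(1987/740) ≈ 69.57°
pole at origin: |s| = 1987, ∠ = 90.00° (in denominator)
|T| = 5 · 2003.2 / 4.213e+06 ≈ 0.0023774
Gain = 20 log₁₀(0.0023774) ≈ -52.48 dB
∠T = 82.72° − 159.57° = -76.85°

-52.5 dB, -76.9°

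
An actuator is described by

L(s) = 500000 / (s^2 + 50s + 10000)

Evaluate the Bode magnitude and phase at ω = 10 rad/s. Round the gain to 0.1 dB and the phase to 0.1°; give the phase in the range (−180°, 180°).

34.1 dB, -2.9°

At s = jω = j10:
quadratic: (j10)² + 50·j10 + 10000 = 9900 + j500 → |·| ≈ 9912.6, ∠ ≈ 2.89°
|L| = 500000 / 9912.6 ≈ 50.441
Gain = 20 log₁₀(50.441) ≈ 34.06 dB
∠L = 0.00° − 2.89° = -2.89°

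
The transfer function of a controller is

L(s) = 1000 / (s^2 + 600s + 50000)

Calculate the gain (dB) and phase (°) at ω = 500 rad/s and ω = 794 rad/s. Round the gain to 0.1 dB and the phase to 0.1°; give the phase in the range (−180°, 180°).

Substitute s = j500:
Numerator: 1000 = 1000 + j0
Denominator: (j500)^2 + 600(j500) + 50000 = -200000 + j300000
|N| = √(1000² + 0²) ≈ 1000, ∠N ≈ 0.00°
|D| = √(200000² + 300000²) ≈ 3.6056e+05, ∠D ≈ 123.69°
|L| = 1000 / 3.6056e+05 ≈ 0.0027735
Gain = 20 log₁₀(0.0027735) ≈ -51.14 dB
∠L = 0.00° − 123.69° = -123.69°

Substitute s = j794:
Numerator: 1000 = 1000 + j0
Denominator: (j794)^2 + 600(j794) + 50000 = -580436 + j476400
|N| = √(1000² + 0²) ≈ 1000, ∠N ≈ 0.00°
|D| = √(580436² + 476400²) ≈ 7.5091e+05, ∠D ≈ 140.62°
|L| = 1000 / 7.5091e+05 ≈ 0.0013317
Gain = 20 log₁₀(0.0013317) ≈ -57.51 dB
∠L = 0.00° − 140.62° = -140.62°

ω = 500: -51.1 dB, -123.7°; ω = 794: -57.5 dB, -140.6°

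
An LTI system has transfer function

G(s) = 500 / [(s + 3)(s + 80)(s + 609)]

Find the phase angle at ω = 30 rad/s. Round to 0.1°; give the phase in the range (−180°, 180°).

-107.7°

At s = jω = j30:
pole (s+3): 3 + j30 → |·| = √(3²+30²) = √909 ≈ 30.15, ∠ = arctan(30/3) ≈ 84.29°
pole (s+80): 80 + j30 → |·| = √(80²+30²) = √7300 ≈ 85.44, ∠ = arctan(30/80) ≈ 20.56°
pole (s+609): 609 + j30 → |·| = √(609²+30²) = √371781 ≈ 609.74, ∠ = arctan(30/609) ≈ 2.82°
∠G = 0.00° − 107.67° = -107.67°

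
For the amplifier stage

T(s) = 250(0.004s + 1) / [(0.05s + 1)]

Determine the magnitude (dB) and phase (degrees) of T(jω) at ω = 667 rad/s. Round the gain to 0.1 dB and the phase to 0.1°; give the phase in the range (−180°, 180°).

At ω = 667 rad/s:
zero (1 + j667·0.004) = 1 + j2.668 → |·| ≈ 2.8492, ∠ ≈ 69.45°
pole (1 + j667·0.05) = 1 + j33.35 → |·| ≈ 33.365, ∠ ≈ 88.28°
|T| = 250 · 2.8492 / (33.365) ≈ 21.349
Gain = 20 log₁₀(21.349) ≈ 26.59 dB
∠T = (69.45°) − (88.28°) = -18.83°

26.6 dB, -18.8°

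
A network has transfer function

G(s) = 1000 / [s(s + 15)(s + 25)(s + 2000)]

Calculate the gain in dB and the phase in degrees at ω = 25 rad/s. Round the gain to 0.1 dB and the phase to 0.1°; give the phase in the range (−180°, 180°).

At s = jω = j25:
pole (s+15): 15 + j25 → |·| = √(15²+25²) = √850 ≈ 29.155, ∠ = arctan(25/15) ≈ 59.04°
pole (s+25): 25 + j25 → |·| = √(25²+25²) = √1250 ≈ 35.355, ∠ = arctan(25/25) ≈ 45.00°
pole (s+2000): 2000 + j25 → |·| = √(2000²+25²) = √4000625 ≈ 2000.2, ∠ = arctan(25/2000) ≈ 0.72°
pole at origin: |s| = 25, ∠ = 90.00° (in denominator)
|G| = 1000 / 5.1544e+07 ≈ 1.9401e-05
Gain = 20 log₁₀(1.9401e-05) ≈ -94.24 dB
∠G = 0.00° − 194.76° = -194.76° ≡ 165.24° (principal value)

-94.2 dB, 165.2°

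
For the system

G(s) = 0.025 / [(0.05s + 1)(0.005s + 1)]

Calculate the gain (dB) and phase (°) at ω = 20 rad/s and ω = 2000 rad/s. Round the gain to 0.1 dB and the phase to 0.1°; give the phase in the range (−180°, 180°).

At ω = 20 rad/s:
pole (1 + j20·0.05) = 1 + j1 → |·| ≈ 1.4142, ∠ ≈ 45.00°
pole (1 + j20·0.005) = 1 + j0.1 → |·| ≈ 1.005, ∠ ≈ 5.71°
|G| = 0.025 · 1 / (1.4142 · 1.005) ≈ 0.01759
Gain = 20 log₁₀(0.01759) ≈ -35.09 dB
∠G = (0°) − (45.00° + 5.71°) = -50.71°

At ω = 2000 rad/s:
pole (1 + j2000·0.05) = 1 + j100 → |·| ≈ 100, ∠ ≈ 89.43°
pole (1 + j2000·0.005) = 1 + j10 → |·| ≈ 10.05, ∠ ≈ 84.29°
|G| = 0.025 · 1 / (100 · 10.05) ≈ 2.4876e-05
Gain = 20 log₁₀(2.4876e-05) ≈ -92.08 dB
∠G = (0°) − (89.43° + 84.29°) = -173.72°

ω = 20: -35.1 dB, -50.7°; ω = 2000: -92.1 dB, -173.7°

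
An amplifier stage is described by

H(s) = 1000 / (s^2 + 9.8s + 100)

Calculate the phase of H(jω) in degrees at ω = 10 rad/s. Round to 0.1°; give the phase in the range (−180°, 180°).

At s = jω = j10:
quadratic: (j10)² + 9.8·j10 + 100 = 0 + j98 → |·| ≈ 98, ∠ ≈ 90.00°
∠H = 0.00° − 90.00° = -90.00°

-90.0°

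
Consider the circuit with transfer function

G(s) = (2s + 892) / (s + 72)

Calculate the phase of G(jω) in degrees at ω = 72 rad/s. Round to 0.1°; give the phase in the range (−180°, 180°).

Substitute s = j72:
Numerator: 2(j72) + 892 = 892 + j144
Denominator: (j72) + 72 = 72 + j72
|N| = √(892² + 144²) ≈ 903.55, ∠N ≈ 9.17°
|D| = √(72² + 72²) ≈ 101.82, ∠D ≈ 45.00°
∠G = 9.17° − 45.00° = -35.83°

-35.8°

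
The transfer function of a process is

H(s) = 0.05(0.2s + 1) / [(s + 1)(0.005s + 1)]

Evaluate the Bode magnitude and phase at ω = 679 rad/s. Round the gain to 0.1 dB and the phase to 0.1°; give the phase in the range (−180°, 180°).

At ω = 679 rad/s:
zero (1 + j679·0.2) = 1 + j135.8 → |·| ≈ 135.8, ∠ ≈ 89.58°
pole (1 + j679·1) = 1 + j679 → |·| ≈ 679, ∠ ≈ 89.92°
pole (1 + j679·0.005) = 1 + j3.395 → |·| ≈ 3.5392, ∠ ≈ 73.59°
|H| = 0.05 · 135.8 / (679 · 3.5392) ≈ 0.0028255
Gain = 20 log₁₀(0.0028255) ≈ -50.98 dB
∠H = (89.58°) − (89.92° + 73.59°) = -73.93°

-51.0 dB, -73.9°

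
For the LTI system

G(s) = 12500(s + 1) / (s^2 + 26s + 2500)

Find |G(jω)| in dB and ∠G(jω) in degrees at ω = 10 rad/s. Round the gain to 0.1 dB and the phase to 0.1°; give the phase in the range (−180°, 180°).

At s = jω = j10:
zero (s+1): 1 + j10 → |·| = √(1²+10²) = √101 ≈ 10.05, ∠ = arctan(10/1) ≈ 84.29°
quadratic: (j10)² + 26·j10 + 2500 = 2400 + j260 → |·| ≈ 2414, ∠ ≈ 6.18°
|G| = 12500 · 10.05 / 2414 ≈ 52.04
Gain = 20 log₁₀(52.04) ≈ 34.33 dB
∠G = 84.29° − 6.18° = 78.11°

34.3 dB, 78.1°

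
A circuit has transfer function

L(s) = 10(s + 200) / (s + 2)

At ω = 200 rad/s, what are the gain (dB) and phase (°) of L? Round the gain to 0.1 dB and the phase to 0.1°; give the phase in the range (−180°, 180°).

At s = jω = j200:
zero (s+200): 200 + j200 → |·| = √(200²+200²) = √80000 ≈ 282.84, ∠ = arctan(200/200) ≈ 45.00°
pole (s+2): 2 + j200 → |·| = √(2²+200²) = √40004 ≈ 200.01, ∠ = arctan(200/2) ≈ 89.43°
|L| = 10 · 282.84 / 200.01 ≈ 14.141
Gain = 20 log₁₀(14.141) ≈ 23.01 dB
∠L = 45.00° − 89.43° = -44.43°

23.0 dB, -44.4°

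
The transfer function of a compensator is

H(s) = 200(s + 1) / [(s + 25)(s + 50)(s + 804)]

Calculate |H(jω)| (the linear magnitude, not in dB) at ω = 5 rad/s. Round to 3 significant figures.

At s = jω = j5:
zero (s+1): 1 + j5 → |·| = √(1²+5²) = √26 ≈ 5.099, ∠ = arctan(5/1) ≈ 78.69°
pole (s+25): 25 + j5 → |·| = √(25²+5²) = √650 ≈ 25.495, ∠ = arctan(5/25) ≈ 11.31°
pole (s+50): 50 + j5 → |·| = √(50²+5²) = √2525 ≈ 50.249, ∠ = arctan(5/50) ≈ 5.71°
pole (s+804): 804 + j5 → |·| = √(804²+5²) = √646441 ≈ 804.02, ∠ = arctan(5/804) ≈ 0.36°
|H| = 200 · 5.099 / 1.03e+06 ≈ 0.0009901

0.000990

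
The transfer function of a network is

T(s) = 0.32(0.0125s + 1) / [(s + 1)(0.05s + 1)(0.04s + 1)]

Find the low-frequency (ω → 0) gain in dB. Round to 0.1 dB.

T(0) = 0.32 · 1 / 1 = 0.32
20 log₁₀(0.32) ≈ -9.90 dB

-9.9 dB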